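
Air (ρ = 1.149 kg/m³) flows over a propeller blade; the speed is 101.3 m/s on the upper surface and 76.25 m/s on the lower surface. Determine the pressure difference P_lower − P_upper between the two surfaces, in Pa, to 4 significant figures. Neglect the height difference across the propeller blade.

2555 Pa

With negligible Δh, P + ½ρv² is constant, so P_low − P_up = ½ρ(v_up² − v_low²).
ΔP = ½·1.149·(101.3² − 76.25²) = 2555 Pa.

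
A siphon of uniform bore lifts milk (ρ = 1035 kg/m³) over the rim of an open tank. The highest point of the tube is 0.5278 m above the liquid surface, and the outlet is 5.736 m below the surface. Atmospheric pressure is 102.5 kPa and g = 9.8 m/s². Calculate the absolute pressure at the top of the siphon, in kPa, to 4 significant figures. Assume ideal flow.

P_top = 38.97 kPa

The outlet speed comes from Torricelli: v = √(2g·5.736) = 10.60 m/s.
With constant cross-section the crest speed equals v; applying Bernoulli from the surface up to the crest, P_top = P_atm − ½ρv² − ρg·h_top.
P_top = 102500 − ½·1035·10.60² − 1035·9.8·0.5278 = 38970 Pa.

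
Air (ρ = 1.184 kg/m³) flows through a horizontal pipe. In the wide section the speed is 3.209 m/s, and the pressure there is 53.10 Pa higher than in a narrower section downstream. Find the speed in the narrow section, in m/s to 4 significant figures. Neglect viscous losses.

With h₁ = h₂, rearranging Bernoulli gives v₂ = √(v₁² + 2ΔP/ρ).
v₂ = √(3.209² + 2·53.10/1.184) = √(10.30 + 89.70) = 10.000 m/s.

v₂ ≈ 10.000 m/s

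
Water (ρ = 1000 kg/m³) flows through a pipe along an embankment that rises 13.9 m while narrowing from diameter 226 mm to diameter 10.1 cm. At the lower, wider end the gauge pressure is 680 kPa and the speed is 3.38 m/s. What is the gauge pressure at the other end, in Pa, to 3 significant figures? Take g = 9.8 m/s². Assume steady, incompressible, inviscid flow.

By continuity, v₂ = v₁·A₁/A₂ = 3.38·(401/80.1) = 16.9 m/s.
Applying Bernoulli between the two ends and solving for P₂: P₂ = P₁ + ½ρ(v₁² − v₂²) − ρgΔh.
P₂ = 680000 + ½·1000·(3.38² − 16.9²) − 1000·9.8·(+13.9) = 680000 + (-137000) − (136000) = 406000 Pa.

P₂ = 406000 Pa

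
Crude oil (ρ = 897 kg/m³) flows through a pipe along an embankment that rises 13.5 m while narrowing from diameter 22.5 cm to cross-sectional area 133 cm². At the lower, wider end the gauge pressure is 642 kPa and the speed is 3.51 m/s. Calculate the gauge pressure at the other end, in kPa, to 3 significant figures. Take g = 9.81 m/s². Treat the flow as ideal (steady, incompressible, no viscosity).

Mass conservation (A₁v₁ = A₂v₂) gives v₂ = 3.51 × 398/133 = 10.5 m/s.
Bernoulli: P₁ + ½ρv₁² + ρg h₁ = P₂ + ½ρv₂² + ρg h₂, so P₂ = P₁ + ½ρ(v₁² − v₂²) − ρg(h₂ − h₁).
P₂ = 642000 + ½·897·(3.51² − 10.5²) − 897·9.81·(+13.5) = 642000 + (-43900) − (119000) = 479000 Pa.

479 kPa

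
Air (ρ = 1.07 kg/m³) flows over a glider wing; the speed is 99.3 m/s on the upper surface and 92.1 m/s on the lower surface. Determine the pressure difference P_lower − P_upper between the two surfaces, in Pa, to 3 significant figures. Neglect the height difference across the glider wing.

ΔP = 737 Pa

Bernoulli (same height): P_lower − P_upper = ½ρ(v_upper² − v_lower²).
ΔP = ½·1.07·(99.3² − 92.1²) = 737 Pa.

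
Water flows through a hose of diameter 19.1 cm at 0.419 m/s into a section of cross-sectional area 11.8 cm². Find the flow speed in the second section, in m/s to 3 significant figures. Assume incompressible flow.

By continuity, v₂ = v₁·A₁/A₂ = 0.419·(287/11.8) = 10.2 m/s.

10.2 m/s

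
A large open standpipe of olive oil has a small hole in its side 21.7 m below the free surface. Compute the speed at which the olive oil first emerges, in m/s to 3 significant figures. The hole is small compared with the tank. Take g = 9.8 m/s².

Torricelli's result v = √(2gh) gives v = √(2·9.8·21.7) = 20.6 m/s.

v ≈ 20.6 m/s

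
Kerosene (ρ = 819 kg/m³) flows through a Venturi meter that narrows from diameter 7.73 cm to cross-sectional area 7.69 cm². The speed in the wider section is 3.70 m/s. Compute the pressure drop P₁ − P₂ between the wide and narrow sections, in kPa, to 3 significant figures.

Continuity gives A₁v₁ = A₂v₂, so v₂ = (46.9 cm²)/(7.69 cm²) × 3.70 m/s = 22.6 m/s.
With no height change, Bernoulli's equation is P₁ + ½ρv₁² = P₂ + ½ρv₂².
P₁ − P₂ = ½·819·(22.6² − 3.70²) = ½·819·496 = 203000 Pa.

203 kPa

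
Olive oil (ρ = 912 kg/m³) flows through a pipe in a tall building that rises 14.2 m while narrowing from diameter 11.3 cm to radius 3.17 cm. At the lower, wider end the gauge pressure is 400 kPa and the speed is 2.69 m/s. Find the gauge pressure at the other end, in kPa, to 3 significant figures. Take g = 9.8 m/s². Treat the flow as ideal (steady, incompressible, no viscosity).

By continuity, v₂ = v₁·A₁/A₂ = 2.69·(100/31.6) = 8.55 m/s.
Energy conservation along the streamline gives P₂ = P₁ − ½ρ(v₂² − v₁²) − ρg(h₂ − h₁).
P₂ = 400000 + ½·912·(2.69² − 8.55²) − 912·9.8·(+14.2) = 400000 + (-30000) − (127000) = 243000 Pa.

243 kPa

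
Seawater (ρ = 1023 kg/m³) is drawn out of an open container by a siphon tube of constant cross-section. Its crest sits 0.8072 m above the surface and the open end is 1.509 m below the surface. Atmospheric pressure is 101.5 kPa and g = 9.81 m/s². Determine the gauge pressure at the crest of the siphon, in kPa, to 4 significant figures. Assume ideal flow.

P_gauge ≈ -23.24 kPa

From the surface to the outlet (both open to atmosphere, surface at rest): v = √(2g·h_out) = √(2·9.81·1.509) = 5.441 m/s.
Continuity keeps v the same throughout the tube; from surface to crest, P_atm + 0 = P_top + ½ρv² + ρg·h_top.
P_top = 101500 − ½·1023·5.441² − 1023·9.81·0.8072 = 78260 Pa. So P_gauge = P_top − P_atm = -23240 Pa.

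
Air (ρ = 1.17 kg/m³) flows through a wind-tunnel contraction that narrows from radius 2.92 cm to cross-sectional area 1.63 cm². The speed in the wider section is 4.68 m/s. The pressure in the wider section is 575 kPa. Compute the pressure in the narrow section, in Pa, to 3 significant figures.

P₂ = 572000 Pa

By continuity, v₂ = v₁·A₁/A₂ = 4.68·(26.8/1.63) = 76.9 m/s.
Bernoulli (h₁ = h₂): P₁ − P₂ = ½ρ(v₂² − v₁²).
P₂ = P₁ − ½ρ(v₂² − v₁²) = 575000 − ½·1.17·(76.9² − 4.68²) = 575000 − 3450 = 572000 Pa.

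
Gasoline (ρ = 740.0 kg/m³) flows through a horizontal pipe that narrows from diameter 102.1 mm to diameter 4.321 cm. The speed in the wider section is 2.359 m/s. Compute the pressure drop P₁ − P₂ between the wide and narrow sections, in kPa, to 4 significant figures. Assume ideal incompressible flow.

The volume flow rate is constant, so v₂ = (A₁/A₂)v₁ = (81.87/14.66)·2.359 = 13.17 m/s.
Along the horizontal streamline, P + ½ρv² is constant.
P₁ − P₂ = ½·740.0·(13.17² − 2.359²) = ½·740.0·167.9 = 62120 Pa.

ΔP ≈ 62.12 kPa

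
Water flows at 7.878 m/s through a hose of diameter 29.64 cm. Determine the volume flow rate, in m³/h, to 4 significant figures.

Q = 1957 m³/h

Q = A·v = 0.06900 m² × 7.878 m/s = 0.5436 m³/s.
Converting: 0.5436 m³/s × 3600 = 1957 m³/h.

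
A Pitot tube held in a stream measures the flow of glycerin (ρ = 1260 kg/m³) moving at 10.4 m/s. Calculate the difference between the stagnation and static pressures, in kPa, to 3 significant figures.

At the stagnation point the flow is brought to rest, so Bernoulli gives P_stag − P_static = ½ρv².
ΔP = ½·1260·10.4² = 68100 Pa.

ΔP ≈ 68.1 kPa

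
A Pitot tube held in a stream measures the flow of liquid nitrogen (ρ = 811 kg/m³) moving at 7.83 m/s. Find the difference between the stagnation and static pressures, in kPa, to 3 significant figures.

ΔP ≈ 24.9 kPa

At the stagnation point the flow is brought to rest, so Bernoulli gives P_stag − P_static = ½ρv².
ΔP = ½·811·7.83² = 24900 Pa.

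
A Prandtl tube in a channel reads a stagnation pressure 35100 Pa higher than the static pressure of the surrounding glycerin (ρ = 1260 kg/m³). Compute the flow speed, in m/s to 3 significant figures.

v ≈ 7.46 m/s

Bernoulli between the free stream and the stagnation point: ½ρv² = P_stag − P_static.
v = √(2ΔP/ρ) = √(2·35100/1260) = 7.46 m/s.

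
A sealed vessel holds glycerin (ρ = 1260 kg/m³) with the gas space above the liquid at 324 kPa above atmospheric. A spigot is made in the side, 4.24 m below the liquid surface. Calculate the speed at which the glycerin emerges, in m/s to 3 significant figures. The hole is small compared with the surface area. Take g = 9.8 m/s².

Take point 1 at the surface (v₁ ≈ 0) and point 2 at the hole (at atmospheric pressure). Bernoulli: P₁ + ρg h = P_atm + ½ρv₂².
With P₁ − P_atm = 324000 Pa, v₂ = √(2gh + 2ΔP/ρ) = √(2·9.8·4.24 + 2·324000/1260) = 24.4 m/s.

v ≈ 24.4 m/s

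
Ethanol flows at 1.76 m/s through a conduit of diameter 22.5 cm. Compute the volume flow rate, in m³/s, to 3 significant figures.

Q = A·v = 0.0398 m² × 1.76 m/s = 0.0700 m³/s.

Q ≈ 0.0700 m³/s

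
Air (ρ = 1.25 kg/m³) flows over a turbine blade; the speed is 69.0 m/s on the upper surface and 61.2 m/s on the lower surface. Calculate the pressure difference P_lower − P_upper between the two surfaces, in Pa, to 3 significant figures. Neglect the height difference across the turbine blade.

635 Pa

Bernoulli (same height): P_lower − P_upper = ½ρ(v_upper² − v_lower²).
ΔP = ½·1.25·(69.0² − 61.2²) = 635 Pa.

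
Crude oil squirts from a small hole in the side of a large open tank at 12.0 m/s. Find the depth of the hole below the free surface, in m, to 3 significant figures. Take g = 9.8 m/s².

Torricelli: v = √(2gh), so h = v²/(2g).
h = 12.0²/(2·9.8) = 144/19.60 = 7.35 m.

h ≈ 7.35 m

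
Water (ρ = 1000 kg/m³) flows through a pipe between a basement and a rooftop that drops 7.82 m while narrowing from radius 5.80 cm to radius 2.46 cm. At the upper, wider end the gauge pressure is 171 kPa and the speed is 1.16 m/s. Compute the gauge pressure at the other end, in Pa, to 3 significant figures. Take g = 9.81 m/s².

228000 Pa

By continuity, v₂ = v₁·A₁/A₂ = 1.16·(106/19.0) = 6.45 m/s.
Energy conservation along the streamline gives P₂ = P₁ − ½ρ(v₂² − v₁²) − ρg(h₂ − h₁).
P₂ = 171000 + ½·1000·(1.16² − 6.45²) − 1000·9.81·(−7.82) = 171000 + (-20100) − (-76700) = 228000 Pa.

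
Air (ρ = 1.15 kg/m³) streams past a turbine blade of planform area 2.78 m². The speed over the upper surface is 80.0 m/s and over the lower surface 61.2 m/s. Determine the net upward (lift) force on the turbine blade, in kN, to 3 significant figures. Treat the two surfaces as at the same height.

From P + ½ρv² = const at equal height, P_low − P_up = ½ρ(v_up² − v_low²).
ΔP = ½·1.15·(80.0² − 61.2²) = 1530 Pa.
Lift = ΔP · A = 1530 × 2.78 = 4240 N.

F ≈ 4.24 kN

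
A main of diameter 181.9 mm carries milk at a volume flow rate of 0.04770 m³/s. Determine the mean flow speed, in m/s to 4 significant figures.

Q = 0.04770 m³/s = 0.04770 m³/s.
v = Q/A = 0.04770 / 0.02599 = 1.836 m/s.

v = 1.836 m/s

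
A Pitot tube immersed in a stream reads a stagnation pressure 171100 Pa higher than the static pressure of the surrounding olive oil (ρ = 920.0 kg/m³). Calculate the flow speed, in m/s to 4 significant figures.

v ≈ 19.29 m/s

The dynamic pressure equals the rise in static pressure at the stagnation point: ΔP = ½ρv².
v = √(2ΔP/ρ) = √(2·171100/920.0) = 19.29 m/s.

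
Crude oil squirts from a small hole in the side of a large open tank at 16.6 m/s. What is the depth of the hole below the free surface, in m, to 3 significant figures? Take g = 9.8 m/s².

h ≈ 14.1 m

Torricelli: v = √(2gh), so h = v²/(2g).
h = 16.6²/(2·9.8) = 276/19.60 = 14.1 m.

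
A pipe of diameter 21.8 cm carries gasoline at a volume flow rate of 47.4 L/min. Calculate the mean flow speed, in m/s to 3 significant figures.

Q = 47.4 L/min = 0.000790 m³/s.
v = Q/A = 0.000790 / 0.0373 = 0.0212 m/s.

0.0212 m/s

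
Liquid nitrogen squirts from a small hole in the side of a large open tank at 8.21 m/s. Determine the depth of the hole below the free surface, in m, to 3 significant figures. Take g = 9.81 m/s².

Inverting v = √(2gh) gives h = v² / 2g.
h = 8.21²/(2·9.81) = 67.4/19.62 = 3.44 m.

h ≈ 3.44 m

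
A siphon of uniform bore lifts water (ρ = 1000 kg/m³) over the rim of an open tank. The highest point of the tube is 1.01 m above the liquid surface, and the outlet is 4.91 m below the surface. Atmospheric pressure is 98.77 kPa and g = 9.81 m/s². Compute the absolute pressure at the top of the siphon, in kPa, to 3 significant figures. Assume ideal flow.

Bernoulli surface→outlet gives ½v² = g·h_out, so v = √(2·9.81·4.91) = 9.81 m/s.
The bore is uniform, so the speed at the crest is the same v. Bernoulli surface→crest: P_atm = P_top + ½ρv² + ρg·h_top.
P_top = 98770 − ½·1000·9.81² − 1000·9.81·1.01 = 40700 Pa.

P_top ≈ 40.7 kPa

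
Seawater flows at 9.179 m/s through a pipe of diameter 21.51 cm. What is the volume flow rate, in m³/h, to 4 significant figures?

Q = A·v = 0.03634 m² × 9.179 m/s = 0.3336 m³/s.
Converting: 0.3336 m³/s × 3600 = 1201 m³/h.

Q = 1201 m³/h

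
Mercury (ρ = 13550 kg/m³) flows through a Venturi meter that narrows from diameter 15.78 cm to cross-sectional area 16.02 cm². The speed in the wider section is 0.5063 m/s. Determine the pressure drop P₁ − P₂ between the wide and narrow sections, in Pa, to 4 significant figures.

ΔP ≈ 257100 Pa

Continuity gives A₁v₁ = A₂v₂, so v₂ = (195.6 cm²)/(16.02 cm²) × 0.5063 m/s = 6.181 m/s.
With no height change, Bernoulli's equation is P₁ + ½ρv₁² = P₂ + ½ρv₂².
P₁ − P₂ = ½·13550·(6.181² − 0.5063²) = ½·13550·37.95 = 257100 Pa.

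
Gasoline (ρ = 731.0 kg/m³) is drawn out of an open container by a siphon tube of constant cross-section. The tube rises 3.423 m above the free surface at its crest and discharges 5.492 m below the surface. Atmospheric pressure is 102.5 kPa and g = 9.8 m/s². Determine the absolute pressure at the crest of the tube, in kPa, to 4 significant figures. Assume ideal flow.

From the surface to the outlet (both open to atmosphere, surface at rest): v = √(2g·h_out) = √(2·9.8·5.492) = 10.38 m/s.
With constant cross-section the crest speed equals v; applying Bernoulli from the surface up to the crest, P_top = P_atm − ½ρv² − ρg·h_top.
P_top = 102500 − ½·731.0·10.38² − 731.0·9.8·3.423 = 38630 Pa.

P_top ≈ 38.63 kPa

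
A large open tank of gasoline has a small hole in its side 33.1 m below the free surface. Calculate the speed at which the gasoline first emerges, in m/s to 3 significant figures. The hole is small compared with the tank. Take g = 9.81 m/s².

v ≈ 25.5 m/s

With the surface at rest and both surface and jet at atmospheric pressure, Bernoulli gives ρg h = ½ρv², so v = √(2gh) = √(2·9.81·33.1) = 25.5 m/s.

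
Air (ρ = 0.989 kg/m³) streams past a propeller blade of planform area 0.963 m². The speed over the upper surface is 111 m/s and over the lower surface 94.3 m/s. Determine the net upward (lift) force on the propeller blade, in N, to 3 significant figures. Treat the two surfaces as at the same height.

With equal heights on the two surfaces, Bernoulli gives P_lower − P_upper = ½ρ(v_upper² − v_lower²).
ΔP = ½·0.989·(111² − 94.3²) = 1700 Pa.
Lift = ΔP · A = 1700 × 0.963 = 1630 N.

F ≈ 1630 N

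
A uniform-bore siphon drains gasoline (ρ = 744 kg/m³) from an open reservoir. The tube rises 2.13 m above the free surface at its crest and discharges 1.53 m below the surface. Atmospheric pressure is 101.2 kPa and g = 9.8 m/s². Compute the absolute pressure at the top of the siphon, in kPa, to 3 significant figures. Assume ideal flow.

P_top ≈ 74.5 kPa

The outlet speed comes from Torricelli: v = √(2g·1.53) = 5.48 m/s.
Continuity keeps v the same throughout the tube; from surface to crest, P_atm + 0 = P_top + ½ρv² + ρg·h_top.
P_top = 101200 − ½·744·5.48² − 744·9.8·2.13 = 74500 Pa.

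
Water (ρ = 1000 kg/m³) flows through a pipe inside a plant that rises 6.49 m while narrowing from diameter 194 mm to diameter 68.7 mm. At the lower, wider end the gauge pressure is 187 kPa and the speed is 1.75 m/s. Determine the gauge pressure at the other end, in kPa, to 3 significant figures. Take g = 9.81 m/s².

P₂ ≈ 27.5 kPa

Continuity gives A₁v₁ = A₂v₂, so v₂ = (296 cm²)/(37.1 cm²) × 1.75 m/s = 14.0 m/s.
Applying Bernoulli between the two ends and solving for P₂: P₂ = P₁ + ½ρ(v₁² − v₂²) − ρgΔh.
P₂ = 187000 + ½·1000·(1.75² − 14.0²) − 1000·9.81·(+6.49) = 187000 + (-95800) − (63700) = 27500 Pa.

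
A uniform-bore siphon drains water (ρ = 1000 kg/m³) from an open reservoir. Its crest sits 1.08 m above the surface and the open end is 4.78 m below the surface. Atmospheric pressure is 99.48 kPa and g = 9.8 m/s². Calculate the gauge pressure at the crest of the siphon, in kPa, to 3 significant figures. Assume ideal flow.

The outlet speed comes from Torricelli: v = √(2g·4.78) = 9.68 m/s.
Continuity keeps v the same throughout the tube; from surface to crest, P_atm + 0 = P_top + ½ρv² + ρg·h_top.
P_top = 99480 − ½·1000·9.68² − 1000·9.8·1.08 = 42100 Pa. So P_gauge = P_top − P_atm = -57400 Pa.

-57.4 kPa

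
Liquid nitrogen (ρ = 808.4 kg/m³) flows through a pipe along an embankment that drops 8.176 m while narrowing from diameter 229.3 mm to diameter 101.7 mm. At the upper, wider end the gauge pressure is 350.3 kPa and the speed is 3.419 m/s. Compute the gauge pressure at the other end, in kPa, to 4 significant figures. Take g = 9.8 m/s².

By continuity, v₂ = v₁·A₁/A₂ = 3.419·(413.0/81.23) = 17.38 m/s.
Bernoulli: P₁ + ½ρv₁² + ρg h₁ = P₂ + ½ρv₂² + ρg h₂, so P₂ = P₁ + ½ρ(v₁² − v₂²) − ρg(h₂ − h₁).
P₂ = 350300 + ½·808.4·(3.419² − 17.38²) − 808.4·9.8·(−8.176) = 350300 + (-117400) − (-64770) = 297700 Pa.

P₂ = 297.7 kPa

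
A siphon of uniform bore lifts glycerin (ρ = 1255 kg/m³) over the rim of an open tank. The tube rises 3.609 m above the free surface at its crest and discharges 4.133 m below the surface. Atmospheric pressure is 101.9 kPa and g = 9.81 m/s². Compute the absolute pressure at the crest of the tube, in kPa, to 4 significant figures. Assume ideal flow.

P_top = 6.584 kPa

The outlet speed comes from Torricelli: v = √(2g·4.133) = 9.005 m/s.
Continuity keeps v the same throughout the tube; from surface to crest, P_atm + 0 = P_top + ½ρv² + ρg·h_top.
P_top = 101900 − ½·1255·9.005² − 1255·9.81·3.609 = 6584 Pa.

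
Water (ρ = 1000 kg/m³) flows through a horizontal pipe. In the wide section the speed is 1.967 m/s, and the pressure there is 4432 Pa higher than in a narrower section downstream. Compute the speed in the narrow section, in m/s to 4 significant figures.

v₂ ≈ 3.568 m/s

Along the level pipe P + ½ρv² is conserved, hence v₂² = v₁² + 2(P₁ − P₂)/ρ.
v₂ = √(1.967² + 2·4432/1000) = √(3.869 + 8.864) = 3.568 m/s.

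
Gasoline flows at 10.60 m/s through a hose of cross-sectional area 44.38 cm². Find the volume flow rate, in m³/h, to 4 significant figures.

Q = A·v = 0.004438 m² × 10.60 m/s = 0.04704 m³/s.
Converting: 0.04704 m³/s × 3600 = 169.4 m³/h.

Q = 169.4 m³/h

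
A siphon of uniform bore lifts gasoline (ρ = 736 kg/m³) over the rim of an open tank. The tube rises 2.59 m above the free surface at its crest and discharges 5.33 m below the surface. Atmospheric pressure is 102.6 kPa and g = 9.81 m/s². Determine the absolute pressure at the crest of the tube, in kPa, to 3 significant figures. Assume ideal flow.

P_top ≈ 45.4 kPa

Bernoulli surface→outlet gives ½v² = g·h_out, so v = √(2·9.81·5.33) = 10.2 m/s.
Continuity keeps v the same throughout the tube; from surface to crest, P_atm + 0 = P_top + ½ρv² + ρg·h_top.
P_top = 102600 − ½·736·10.2² − 736·9.81·2.59 = 45400 Pa.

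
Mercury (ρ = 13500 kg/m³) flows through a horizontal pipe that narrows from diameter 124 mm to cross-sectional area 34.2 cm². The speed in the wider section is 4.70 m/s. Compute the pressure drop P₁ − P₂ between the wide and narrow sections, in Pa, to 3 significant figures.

The volume flow rate is constant, so v₂ = (A₁/A₂)v₁ = (121/34.2)·4.70 = 16.6 m/s.
The pipe is horizontal, so Bernoulli reduces to P₁ + ½ρv₁² = P₂ + ½ρv₂².
P₁ − P₂ = ½·13500·(16.6² − 4.70²) = ½·13500·253 = 1710000 Pa.

ΔP ≈ 1710000 Pa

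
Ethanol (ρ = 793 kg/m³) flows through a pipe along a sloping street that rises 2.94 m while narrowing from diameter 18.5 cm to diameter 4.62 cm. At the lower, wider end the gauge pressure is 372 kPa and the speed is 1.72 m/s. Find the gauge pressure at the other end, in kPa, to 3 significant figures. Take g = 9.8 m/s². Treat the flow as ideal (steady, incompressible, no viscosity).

P₂ ≈ 48.7 kPa

Continuity gives A₁v₁ = A₂v₂, so v₂ = (269 cm²)/(16.8 cm²) × 1.72 m/s = 27.6 m/s.
Bernoulli: P₁ + ½ρv₁² + ρg h₁ = P₂ + ½ρv₂² + ρg h₂, so P₂ = P₁ + ½ρ(v₁² − v₂²) − ρg(h₂ − h₁).
P₂ = 372000 + ½·793·(1.72² − 27.6²) − 793·9.8·(+2.94) = 372000 + (-300000) − (22800) = 48700 Pa.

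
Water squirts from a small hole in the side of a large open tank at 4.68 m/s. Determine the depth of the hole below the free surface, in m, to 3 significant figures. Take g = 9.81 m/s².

1.12 m

Inverting v = √(2gh) gives h = v² / 2g.
h = 4.68²/(2·9.81) = 21.9/19.62 = 1.12 m.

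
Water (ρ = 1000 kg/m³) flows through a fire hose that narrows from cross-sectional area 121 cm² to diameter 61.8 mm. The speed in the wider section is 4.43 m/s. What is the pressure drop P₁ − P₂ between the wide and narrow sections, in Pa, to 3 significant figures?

ΔP ≈ 150000 Pa

Continuity gives A₁v₁ = A₂v₂, so v₂ = (121 cm²)/(30.0 cm²) × 4.43 m/s = 17.9 m/s.
With no height change, Bernoulli's equation is P₁ + ½ρv₁² = P₂ + ½ρv₂².
P₁ − P₂ = ½·1000·(17.9² − 4.43²) = ½·1000·300 = 150000 Pa.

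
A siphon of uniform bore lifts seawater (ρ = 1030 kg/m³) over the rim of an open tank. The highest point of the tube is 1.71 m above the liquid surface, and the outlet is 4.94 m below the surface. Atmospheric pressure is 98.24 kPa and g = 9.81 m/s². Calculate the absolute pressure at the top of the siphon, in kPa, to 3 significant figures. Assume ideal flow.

Bernoulli surface→outlet gives ½v² = g·h_out, so v = √(2·9.81·4.94) = 9.84 m/s.
The bore is uniform, so the speed at the crest is the same v. Bernoulli surface→crest: P_atm = P_top + ½ρv² + ρg·h_top.
P_top = 98240 − ½·1030·9.84² − 1030·9.81·1.71 = 31000 Pa.

31.0 kPa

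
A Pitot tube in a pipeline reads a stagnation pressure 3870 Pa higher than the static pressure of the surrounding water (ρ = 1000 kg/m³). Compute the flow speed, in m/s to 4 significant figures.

v ≈ 2.782 m/s

Bernoulli between the free stream and the stagnation point: ½ρv² = P_stag − P_static.
v = √(2ΔP/ρ) = √(2·3870/1000) = 2.782 m/s.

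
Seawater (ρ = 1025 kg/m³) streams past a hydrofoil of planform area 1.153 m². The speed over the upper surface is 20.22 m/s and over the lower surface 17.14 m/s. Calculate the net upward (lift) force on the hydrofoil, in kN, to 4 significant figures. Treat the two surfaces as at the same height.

F ≈ 68.00 kN

The faster flow above has the lower pressure; Bernoulli (same height) gives ΔP = ½ρ(v_up² − v_low²).
ΔP = ½·1025·(20.22² − 17.14²) = 58970 Pa.
Lift = ΔP · A = 58970 × 1.153 = 68000 N.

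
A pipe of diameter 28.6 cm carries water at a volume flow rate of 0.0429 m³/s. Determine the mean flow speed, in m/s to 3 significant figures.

Q = 0.0429 m³/s = 0.0429 m³/s.
v = Q/A = 0.0429 / 0.0642 = 0.668 m/s.

v ≈ 0.668 m/s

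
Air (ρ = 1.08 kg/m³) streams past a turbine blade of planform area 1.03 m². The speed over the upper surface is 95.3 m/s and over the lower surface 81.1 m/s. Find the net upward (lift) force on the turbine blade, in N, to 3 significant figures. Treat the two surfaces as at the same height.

F ≈ 1390 N

The faster flow above has the lower pressure; Bernoulli (same height) gives ΔP = ½ρ(v_up² − v_low²).
ΔP = ½·1.08·(95.3² − 81.1²) = 1350 Pa.
Lift = ΔP · A = 1350 × 1.03 = 1390 N.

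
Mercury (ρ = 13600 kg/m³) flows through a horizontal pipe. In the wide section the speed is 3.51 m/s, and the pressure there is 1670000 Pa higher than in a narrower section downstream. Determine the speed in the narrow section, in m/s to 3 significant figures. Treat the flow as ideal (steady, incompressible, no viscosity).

v₂ = 16.1 m/s

Along the level pipe P + ½ρv² is conserved, hence v₂² = v₁² + 2(P₁ − P₂)/ρ.
v₂ = √(3.51² + 2·1670000/13600) = √(12.3 + 246) = 16.1 m/s.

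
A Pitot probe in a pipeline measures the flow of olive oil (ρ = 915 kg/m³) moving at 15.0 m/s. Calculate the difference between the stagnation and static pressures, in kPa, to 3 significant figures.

ΔP ≈ 103 kPa

At the stagnation point the flow is brought to rest, so Bernoulli gives P_stag − P_static = ½ρv².
ΔP = ½·915·15.0² = 103000 Pa.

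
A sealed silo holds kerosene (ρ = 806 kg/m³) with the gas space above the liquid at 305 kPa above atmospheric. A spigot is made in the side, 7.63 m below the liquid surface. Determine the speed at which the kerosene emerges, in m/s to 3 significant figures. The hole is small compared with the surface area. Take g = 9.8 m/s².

Take point 1 at the surface (v₁ ≈ 0) and point 2 at the hole (at atmospheric pressure). Bernoulli: P₁ + ρg h = P_atm + ½ρv₂².
With P₁ − P_atm = 305000 Pa, v₂ = √(2gh + 2ΔP/ρ) = √(2·9.8·7.63 + 2·305000/806) = 30.1 m/s.

30.1 m/s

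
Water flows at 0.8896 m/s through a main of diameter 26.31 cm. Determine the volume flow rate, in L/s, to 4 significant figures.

Q = A·v = 0.05437 m² × 0.8896 m/s = 0.04836 m³/s.
Converting: 0.04836 m³/s × 1000 = 48.36 L/s.

Q ≈ 48.36 L/s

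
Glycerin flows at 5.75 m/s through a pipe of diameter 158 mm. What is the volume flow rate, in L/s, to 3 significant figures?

Q = A·v = 0.0196 m² × 5.75 m/s = 0.113 m³/s.
Converting: 0.113 m³/s × 1000 = 113 L/s.

113 L/s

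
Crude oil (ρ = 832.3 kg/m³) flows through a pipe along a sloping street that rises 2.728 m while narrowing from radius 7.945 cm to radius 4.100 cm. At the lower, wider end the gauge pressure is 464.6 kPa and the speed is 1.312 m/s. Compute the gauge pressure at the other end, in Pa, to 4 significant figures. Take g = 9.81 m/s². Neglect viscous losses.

By continuity, v₂ = v₁·A₁/A₂ = 1.312·(198.3/52.81) = 4.927 m/s.
Applying Bernoulli between the two ends and solving for P₂: P₂ = P₁ + ½ρ(v₁² − v₂²) − ρgΔh.
P₂ = 464600 + ½·832.3·(1.312² − 4.927²) − 832.3·9.81·(+2.728) = 464600 + (-9385) − (22270) = 432900 Pa.

P₂ ≈ 432900 Pa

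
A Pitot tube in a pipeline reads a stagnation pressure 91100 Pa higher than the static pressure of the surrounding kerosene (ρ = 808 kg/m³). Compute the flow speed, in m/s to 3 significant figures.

15.0 m/s

The dynamic pressure equals the rise in static pressure at the stagnation point: ΔP = ½ρv².
v = √(2ΔP/ρ) = √(2·91100/808) = 15.0 m/s.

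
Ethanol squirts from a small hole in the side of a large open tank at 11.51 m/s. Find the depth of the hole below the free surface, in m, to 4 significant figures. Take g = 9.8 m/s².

For a small hole in a large open tank, ½v² = gh, giving h = v²/(2g).
h = 11.51²/(2·9.8) = 132.5/19.60 = 6.759 m.

h = 6.759 m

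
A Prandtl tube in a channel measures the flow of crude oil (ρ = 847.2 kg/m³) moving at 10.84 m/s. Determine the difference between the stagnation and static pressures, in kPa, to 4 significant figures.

At the stagnation point the flow is brought to rest, so Bernoulli gives P_stag − P_static = ½ρv².
ΔP = ½·847.2·10.84² = 49780 Pa.

ΔP = 49.78 kPa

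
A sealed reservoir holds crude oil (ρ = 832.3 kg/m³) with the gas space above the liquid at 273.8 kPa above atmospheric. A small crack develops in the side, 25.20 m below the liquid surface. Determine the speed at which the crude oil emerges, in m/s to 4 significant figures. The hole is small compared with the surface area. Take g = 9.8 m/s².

Take point 1 at the surface (v₁ ≈ 0) and point 2 at the hole (at atmospheric pressure). Bernoulli: P₁ + ρg h = P_atm + ½ρv₂².
With P₁ − P_atm = 273800 Pa, v₂ = √(2gh + 2ΔP/ρ) = √(2·9.8·25.20 + 2·273800/832.3) = 33.94 m/s.

v ≈ 33.94 m/s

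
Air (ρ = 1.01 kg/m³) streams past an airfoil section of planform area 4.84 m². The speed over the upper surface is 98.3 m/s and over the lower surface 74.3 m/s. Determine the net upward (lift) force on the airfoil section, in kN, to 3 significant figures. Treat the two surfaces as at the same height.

With equal heights on the two surfaces, Bernoulli gives P_lower − P_upper = ½ρ(v_upper² − v_lower²).
ΔP = ½·1.01·(98.3² − 74.3²) = 2090 Pa.
Lift = ΔP · A = 2090 × 4.84 = 10100 N.

F ≈ 10.1 kN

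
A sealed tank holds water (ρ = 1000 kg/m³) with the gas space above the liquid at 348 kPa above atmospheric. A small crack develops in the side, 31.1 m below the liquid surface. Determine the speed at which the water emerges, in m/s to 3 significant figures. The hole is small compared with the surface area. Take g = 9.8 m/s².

Take point 1 at the surface (v₁ ≈ 0) and point 2 at the hole (at atmospheric pressure). Bernoulli: P₁ + ρg h = P_atm + ½ρv₂².
With P₁ − P_atm = 348000 Pa, v₂ = √(2gh + 2ΔP/ρ) = √(2·9.8·31.1 + 2·348000/1000) = 36.1 m/s.

v ≈ 36.1 m/s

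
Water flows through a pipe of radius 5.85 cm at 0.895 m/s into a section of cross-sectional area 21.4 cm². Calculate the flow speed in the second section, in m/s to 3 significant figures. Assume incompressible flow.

v₂ ≈ 4.50 m/s

Mass conservation (A₁v₁ = A₂v₂) gives v₂ = 0.895 × 108/21.4 = 4.50 m/s.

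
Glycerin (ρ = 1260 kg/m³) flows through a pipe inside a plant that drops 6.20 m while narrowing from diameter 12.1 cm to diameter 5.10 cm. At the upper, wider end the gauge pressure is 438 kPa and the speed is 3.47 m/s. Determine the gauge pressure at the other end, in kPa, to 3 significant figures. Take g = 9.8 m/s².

Mass conservation (A₁v₁ = A₂v₂) gives v₂ = 3.47 × 115/20.4 = 19.5 m/s.
Bernoulli: P₁ + ½ρv₁² + ρg h₁ = P₂ + ½ρv₂² + ρg h₂, so P₂ = P₁ + ½ρ(v₁² − v₂²) − ρg(h₂ − h₁).
P₂ = 438000 + ½·1260·(3.47² − 19.5²) − 1260·9.8·(−6.20) = 438000 + (-233000) − (-76600) = 282000 Pa.

P₂ ≈ 282 kPa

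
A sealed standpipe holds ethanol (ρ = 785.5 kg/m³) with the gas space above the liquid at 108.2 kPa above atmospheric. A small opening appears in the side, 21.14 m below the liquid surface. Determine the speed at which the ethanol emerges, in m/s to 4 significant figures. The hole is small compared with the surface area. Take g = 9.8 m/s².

v ≈ 26.26 m/s

Take point 1 at the surface (v₁ ≈ 0) and point 2 at the hole (at atmospheric pressure). Bernoulli: P₁ + ρg h = P_atm + ½ρv₂².
With P₁ − P_atm = 108200 Pa, v₂ = √(2gh + 2ΔP/ρ) = √(2·9.8·21.14 + 2·108200/785.5) = 26.26 m/s.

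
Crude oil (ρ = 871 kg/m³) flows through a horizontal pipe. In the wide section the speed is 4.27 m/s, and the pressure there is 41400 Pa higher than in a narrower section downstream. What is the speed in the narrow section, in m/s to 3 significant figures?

With h₁ = h₂, rearranging Bernoulli gives v₂ = √(v₁² + 2ΔP/ρ).
v₂ = √(4.27² + 2·41400/871) = √(18.2 + 95.1) = 10.6 m/s.

v₂ = 10.6 m/s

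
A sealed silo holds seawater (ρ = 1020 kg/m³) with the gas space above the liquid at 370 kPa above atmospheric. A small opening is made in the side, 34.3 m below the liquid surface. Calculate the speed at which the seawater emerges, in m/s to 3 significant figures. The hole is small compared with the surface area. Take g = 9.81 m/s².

37.4 m/s

Take point 1 at the surface (v₁ ≈ 0) and point 2 at the hole (at atmospheric pressure). Bernoulli: P₁ + ρg h = P_atm + ½ρv₂².
With P₁ − P_atm = 370000 Pa, v₂ = √(2gh + 2ΔP/ρ) = √(2·9.81·34.3 + 2·370000/1020) = 37.4 m/s.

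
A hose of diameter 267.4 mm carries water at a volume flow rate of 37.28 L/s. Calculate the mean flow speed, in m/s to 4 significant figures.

Q = 37.28 L/s = 0.03728 m³/s.
v = Q/A = 0.03728 / 0.05616 = 0.6638 m/s.

0.6638 m/s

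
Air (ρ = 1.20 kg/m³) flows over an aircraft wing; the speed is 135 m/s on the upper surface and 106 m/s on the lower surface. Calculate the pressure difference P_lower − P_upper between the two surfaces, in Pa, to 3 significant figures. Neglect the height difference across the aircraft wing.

With negligible Δh, P + ½ρv² is constant, so P_low − P_up = ½ρ(v_up² − v_low²).
ΔP = ½·1.20·(135² − 106²) = 4190 Pa.

ΔP = 4190 Pa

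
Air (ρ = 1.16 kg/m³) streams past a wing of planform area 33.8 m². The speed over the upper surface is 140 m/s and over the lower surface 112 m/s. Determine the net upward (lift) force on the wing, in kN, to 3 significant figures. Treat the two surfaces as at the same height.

F ≈ 138 kN

With equal heights on the two surfaces, Bernoulli gives P_lower − P_upper = ½ρ(v_upper² − v_lower²).
ΔP = ½·1.16·(140² − 112²) = 4090 Pa.
Lift = ΔP · A = 4090 × 33.8 = 138000 N.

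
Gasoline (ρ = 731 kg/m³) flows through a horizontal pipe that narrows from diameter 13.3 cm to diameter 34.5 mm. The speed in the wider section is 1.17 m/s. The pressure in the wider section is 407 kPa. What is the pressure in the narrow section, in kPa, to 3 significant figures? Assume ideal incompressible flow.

Continuity gives A₁v₁ = A₂v₂, so v₂ = (139 cm²)/(9.35 cm²) × 1.17 m/s = 17.4 m/s.
The pipe is horizontal, so Bernoulli reduces to P₁ + ½ρv₁² = P₂ + ½ρv₂².
P₂ = P₁ − ½ρ(v₂² − v₁²) = 407000 − ½·731·(17.4² − 1.17²) = 407000 − 110000 = 297000 Pa.

297 kPa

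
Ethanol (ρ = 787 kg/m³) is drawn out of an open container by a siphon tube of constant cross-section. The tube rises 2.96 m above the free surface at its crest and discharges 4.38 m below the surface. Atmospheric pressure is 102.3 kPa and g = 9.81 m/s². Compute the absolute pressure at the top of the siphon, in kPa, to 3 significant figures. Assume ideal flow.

P_top = 45.6 kPa

Bernoulli surface→outlet gives ½v² = g·h_out, so v = √(2·9.81·4.38) = 9.27 m/s.
The bore is uniform, so the speed at the crest is the same v. Bernoulli surface→crest: P_atm = P_top + ½ρv² + ρg·h_top.
P_top = 102300 − ½·787·9.27² − 787·9.81·2.96 = 45600 Pa.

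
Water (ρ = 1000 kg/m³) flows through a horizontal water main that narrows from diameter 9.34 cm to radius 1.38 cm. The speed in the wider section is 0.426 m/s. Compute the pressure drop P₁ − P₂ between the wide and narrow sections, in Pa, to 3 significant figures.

ΔP ≈ 11800 Pa

By continuity, v₂ = v₁·A₁/A₂ = 0.426·(68.5/5.98) = 4.88 m/s.
Bernoulli (h₁ = h₂): P₁ − P₂ = ½ρ(v₂² − v₁²).
P₁ − P₂ = ½·1000·(4.88² − 0.426²) = ½·1000·23.6 = 11800 Pa.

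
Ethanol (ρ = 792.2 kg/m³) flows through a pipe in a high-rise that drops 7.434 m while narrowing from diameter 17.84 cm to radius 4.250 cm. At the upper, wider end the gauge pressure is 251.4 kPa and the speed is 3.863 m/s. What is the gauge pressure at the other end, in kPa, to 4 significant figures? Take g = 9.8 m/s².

200.3 kPa

Continuity gives A₁v₁ = A₂v₂, so v₂ = (250.0 cm²)/(56.75 cm²) × 3.863 m/s = 17.02 m/s.
Bernoulli: P₁ + ½ρv₁² + ρg h₁ = P₂ + ½ρv₂² + ρg h₂, so P₂ = P₁ + ½ρ(v₁² − v₂²) − ρg(h₂ − h₁).
P₂ = 251400 + ½·792.2·(3.863² − 17.02²) − 792.2·9.8·(−7.434) = 251400 + (-108800) − (-57710) = 200300 Pa.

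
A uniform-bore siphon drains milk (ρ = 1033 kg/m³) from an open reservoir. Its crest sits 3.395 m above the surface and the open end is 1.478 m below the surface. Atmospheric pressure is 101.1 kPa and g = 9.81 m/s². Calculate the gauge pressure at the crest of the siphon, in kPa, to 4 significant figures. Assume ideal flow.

Bernoulli surface→outlet gives ½v² = g·h_out, so v = √(2·9.81·1.478) = 5.385 m/s.
With constant cross-section the crest speed equals v; applying Bernoulli from the surface up to the crest, P_top = P_atm − ½ρv² − ρg·h_top.
P_top = 101100 − ½·1033·5.385² − 1033·9.81·3.395 = 51720 Pa. So P_gauge = P_top − P_atm = -49380 Pa.

P_gauge ≈ -49.38 kPa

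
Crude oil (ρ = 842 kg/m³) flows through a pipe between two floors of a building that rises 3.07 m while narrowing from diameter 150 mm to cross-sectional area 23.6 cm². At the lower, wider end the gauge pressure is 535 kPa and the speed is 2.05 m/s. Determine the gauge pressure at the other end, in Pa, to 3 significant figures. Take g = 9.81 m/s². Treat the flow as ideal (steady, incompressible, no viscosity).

By continuity, v₂ = v₁·A₁/A₂ = 2.05·(177/23.6) = 15.4 m/s.
Bernoulli: P₁ + ½ρv₁² + ρg h₁ = P₂ + ½ρv₂² + ρg h₂, so P₂ = P₁ + ½ρ(v₁² − v₂²) − ρg(h₂ − h₁).
P₂ = 535000 + ½·842·(2.05² − 15.4²) − 842·9.81·(+3.07) = 535000 + (-97400) − (25400) = 412000 Pa.

P₂ ≈ 412000 Pa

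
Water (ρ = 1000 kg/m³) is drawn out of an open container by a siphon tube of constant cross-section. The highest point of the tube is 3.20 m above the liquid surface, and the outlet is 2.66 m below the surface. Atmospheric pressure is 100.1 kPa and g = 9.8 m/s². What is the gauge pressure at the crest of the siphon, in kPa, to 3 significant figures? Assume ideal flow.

P_gauge ≈ -57.4 kPa

Bernoulli surface→outlet gives ½v² = g·h_out, so v = √(2·9.8·2.66) = 7.22 m/s.
With constant cross-section the crest speed equals v; applying Bernoulli from the surface up to the crest, P_top = P_atm − ½ρv² − ρg·h_top.
P_top = 100100 − ½·1000·7.22² − 1000·9.8·3.20 = 42700 Pa. So P_gauge = P_top − P_atm = -57400 Pa.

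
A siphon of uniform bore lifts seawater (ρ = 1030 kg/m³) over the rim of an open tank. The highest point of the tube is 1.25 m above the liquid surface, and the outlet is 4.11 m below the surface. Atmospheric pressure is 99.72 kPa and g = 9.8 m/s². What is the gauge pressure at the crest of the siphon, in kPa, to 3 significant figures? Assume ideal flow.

From the surface to the outlet (both open to atmosphere, surface at rest): v = √(2g·h_out) = √(2·9.8·4.11) = 8.98 m/s.
The bore is uniform, so the speed at the crest is the same v. Bernoulli surface→crest: P_atm = P_top + ½ρv² + ρg·h_top.
P_top = 99720 − ½·1030·8.98² − 1030·9.8·1.25 = 45600 Pa. So P_gauge = P_top − P_atm = -54100 Pa.

P_gauge ≈ -54.1 kPa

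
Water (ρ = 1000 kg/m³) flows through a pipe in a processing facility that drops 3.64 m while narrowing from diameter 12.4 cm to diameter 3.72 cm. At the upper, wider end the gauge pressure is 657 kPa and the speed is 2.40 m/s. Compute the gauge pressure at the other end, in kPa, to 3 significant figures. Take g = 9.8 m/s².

Continuity gives A₁v₁ = A₂v₂, so v₂ = (121 cm²)/(10.9 cm²) × 2.40 m/s = 26.7 m/s.
Energy conservation along the streamline gives P₂ = P₁ − ½ρ(v₂² − v₁²) − ρg(h₂ − h₁).
P₂ = 657000 + ½·1000·(2.40² − 26.7²) − 1000·9.8·(−3.64) = 657000 + (-353000) − (-35700) = 340000 Pa.

P₂ ≈ 340 kPa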